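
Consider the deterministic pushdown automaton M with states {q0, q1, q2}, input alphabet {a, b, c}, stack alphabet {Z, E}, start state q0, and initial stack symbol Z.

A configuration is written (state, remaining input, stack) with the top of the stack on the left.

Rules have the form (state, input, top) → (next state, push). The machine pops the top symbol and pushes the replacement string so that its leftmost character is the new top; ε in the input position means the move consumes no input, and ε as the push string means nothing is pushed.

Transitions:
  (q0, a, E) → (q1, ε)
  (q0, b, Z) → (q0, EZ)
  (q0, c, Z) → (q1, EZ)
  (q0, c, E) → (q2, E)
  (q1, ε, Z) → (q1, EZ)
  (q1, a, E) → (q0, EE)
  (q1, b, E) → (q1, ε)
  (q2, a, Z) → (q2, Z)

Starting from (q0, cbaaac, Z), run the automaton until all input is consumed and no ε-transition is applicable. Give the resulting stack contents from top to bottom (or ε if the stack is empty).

EEZ

(q0, cbaaac, Z)
  read c, top Z: go to q1, push EZ → (q1, baaac, EZ)
  read b, top E: go to q1, push ε → (q1, aaac, Z)
  ε-move, top Z: go to q1, push EZ → (q1, aaac, EZ)
  read a, top E: go to q0, push EE → (q0, aac, EEZ)
  read a, top E: go to q1, push ε → (q1, ac, EZ)
  read a, top E: go to q0, push EE → (q0, c, EEZ)
  read c, top E: go to q2, push E → (q2, ε, EEZ)
All input consumed in state q2 with stack EEZ.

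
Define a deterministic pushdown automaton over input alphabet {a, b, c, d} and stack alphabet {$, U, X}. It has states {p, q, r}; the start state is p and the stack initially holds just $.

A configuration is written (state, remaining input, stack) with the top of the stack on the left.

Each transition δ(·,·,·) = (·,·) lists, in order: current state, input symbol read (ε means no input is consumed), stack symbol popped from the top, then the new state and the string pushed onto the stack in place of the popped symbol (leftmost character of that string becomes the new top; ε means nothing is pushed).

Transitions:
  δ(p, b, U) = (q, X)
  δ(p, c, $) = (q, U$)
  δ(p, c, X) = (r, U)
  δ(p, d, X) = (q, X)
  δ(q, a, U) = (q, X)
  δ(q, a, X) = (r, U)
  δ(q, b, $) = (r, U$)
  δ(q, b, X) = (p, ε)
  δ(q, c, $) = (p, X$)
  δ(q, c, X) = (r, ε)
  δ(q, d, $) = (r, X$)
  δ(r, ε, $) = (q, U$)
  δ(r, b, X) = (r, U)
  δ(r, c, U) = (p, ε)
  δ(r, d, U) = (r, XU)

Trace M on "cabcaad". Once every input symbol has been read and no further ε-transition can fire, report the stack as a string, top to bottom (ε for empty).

(p, cabcaad, $) ⊢ (q, abcaad, U$) ⊢ (q, bcaad, X$) ⊢ (p, caad, $) ⊢ (q, aad, U$) ⊢ (q, ad, X$) ⊢ (r, d, U$) ⊢ (r, ε, XU$)
All input consumed in state r with stack XU$.

XU$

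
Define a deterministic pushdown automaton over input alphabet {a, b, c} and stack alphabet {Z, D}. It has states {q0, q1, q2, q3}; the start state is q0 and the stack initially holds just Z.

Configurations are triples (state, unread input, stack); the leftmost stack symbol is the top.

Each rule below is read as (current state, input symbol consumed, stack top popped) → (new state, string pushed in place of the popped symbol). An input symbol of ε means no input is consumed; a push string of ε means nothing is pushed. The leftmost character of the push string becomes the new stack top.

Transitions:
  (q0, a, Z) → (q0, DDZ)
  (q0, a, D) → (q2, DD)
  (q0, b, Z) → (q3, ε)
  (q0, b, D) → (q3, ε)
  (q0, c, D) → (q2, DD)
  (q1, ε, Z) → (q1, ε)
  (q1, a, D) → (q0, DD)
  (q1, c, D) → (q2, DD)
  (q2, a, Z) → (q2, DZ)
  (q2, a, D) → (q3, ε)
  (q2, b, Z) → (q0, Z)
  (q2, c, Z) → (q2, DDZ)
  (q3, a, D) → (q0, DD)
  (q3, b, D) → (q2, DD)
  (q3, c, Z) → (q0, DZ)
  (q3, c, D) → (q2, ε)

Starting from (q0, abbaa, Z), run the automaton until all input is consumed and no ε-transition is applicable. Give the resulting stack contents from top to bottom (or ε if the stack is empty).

(q0, abbaa, Z)
  read a, top Z: go to q0, push DDZ → (q0, bbaa, DDZ)
  read b, top D: go to q3, push ε → (q3, baa, DZ)
  read b, top D: go to q2, push DD → (q2, aa, DDZ)
  read a, top D: go to q3, push ε → (q3, a, DZ)
  read a, top D: go to q0, push DD → (q0, ε, DDZ)
All input consumed in state q0 with stack DDZ.

DDZ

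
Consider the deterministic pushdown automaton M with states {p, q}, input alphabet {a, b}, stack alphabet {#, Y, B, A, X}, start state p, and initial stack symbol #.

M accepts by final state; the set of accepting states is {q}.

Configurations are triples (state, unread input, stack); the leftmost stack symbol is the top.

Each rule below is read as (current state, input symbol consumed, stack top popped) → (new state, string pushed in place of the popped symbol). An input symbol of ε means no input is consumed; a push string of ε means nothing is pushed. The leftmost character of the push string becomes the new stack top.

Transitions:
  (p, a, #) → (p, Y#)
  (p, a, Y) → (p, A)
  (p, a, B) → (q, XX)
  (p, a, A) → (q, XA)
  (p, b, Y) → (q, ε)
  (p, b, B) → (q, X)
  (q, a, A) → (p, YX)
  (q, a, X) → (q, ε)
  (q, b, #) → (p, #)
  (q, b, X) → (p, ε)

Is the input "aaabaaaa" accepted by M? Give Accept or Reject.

Reject

(p, aaabaaaa, #)
  read a, top #: go to p, push Y# → (p, aabaaaa, Y#)
  read a, top Y: go to p, push A → (p, abaaaa, A#)
  read a, top A: go to q, push XA → (q, baaaa, XA#)
  read b, top X: go to p, push ε → (p, aaaa, A#)
  read a, top A: go to q, push XA → (q, aaa, XA#)
  read a, top X: go to q, push ε → (q, aa, A#)
  read a, top A: go to p, push YX → (p, a, YX#)
  read a, top Y: go to p, push A → (p, ε, AX#)
All input consumed; state p ∉ F and no further ε-move applies.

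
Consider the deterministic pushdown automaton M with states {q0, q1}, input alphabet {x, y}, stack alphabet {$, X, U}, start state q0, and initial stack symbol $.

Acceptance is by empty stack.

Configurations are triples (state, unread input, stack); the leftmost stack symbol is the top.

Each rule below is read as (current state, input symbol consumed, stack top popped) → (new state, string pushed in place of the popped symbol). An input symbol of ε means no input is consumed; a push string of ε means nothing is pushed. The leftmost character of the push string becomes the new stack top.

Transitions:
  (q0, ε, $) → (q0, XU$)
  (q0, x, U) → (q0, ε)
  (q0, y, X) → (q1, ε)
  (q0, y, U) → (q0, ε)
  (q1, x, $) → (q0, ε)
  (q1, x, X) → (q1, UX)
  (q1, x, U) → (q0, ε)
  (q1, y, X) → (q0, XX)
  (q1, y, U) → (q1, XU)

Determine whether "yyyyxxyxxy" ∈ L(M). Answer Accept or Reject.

(q0, yyyyxxyxxy, $)
  ε-move, top $: go to q0, push XU$ → (q0, yyyyxxyxxy, XU$)
  read y, top X: go to q1, push ε → (q1, yyyxxyxxy, U$)
  read y, top U: go to q1, push XU → (q1, yyxxyxxy, XU$)
  read y, top X: go to q0, push XX → (q0, yxxyxxy, XXU$)
  read y, top X: go to q1, push ε → (q1, xxyxxy, XU$)
  read x, top X: go to q1, push UX → (q1, xyxxy, UXU$)
  read x, top U: go to q0, push ε → (q0, yxxy, XU$)
  read y, top X: go to q1, push ε → (q1, xxy, U$)
  read x, top U: go to q0, push ε → (q0, xy, $)
  ε-move, top $: go to q0, push XU$ → (q0, xy, XU$)
No transition applies at (q0, xy, XU$); input not fully consumed.

Reject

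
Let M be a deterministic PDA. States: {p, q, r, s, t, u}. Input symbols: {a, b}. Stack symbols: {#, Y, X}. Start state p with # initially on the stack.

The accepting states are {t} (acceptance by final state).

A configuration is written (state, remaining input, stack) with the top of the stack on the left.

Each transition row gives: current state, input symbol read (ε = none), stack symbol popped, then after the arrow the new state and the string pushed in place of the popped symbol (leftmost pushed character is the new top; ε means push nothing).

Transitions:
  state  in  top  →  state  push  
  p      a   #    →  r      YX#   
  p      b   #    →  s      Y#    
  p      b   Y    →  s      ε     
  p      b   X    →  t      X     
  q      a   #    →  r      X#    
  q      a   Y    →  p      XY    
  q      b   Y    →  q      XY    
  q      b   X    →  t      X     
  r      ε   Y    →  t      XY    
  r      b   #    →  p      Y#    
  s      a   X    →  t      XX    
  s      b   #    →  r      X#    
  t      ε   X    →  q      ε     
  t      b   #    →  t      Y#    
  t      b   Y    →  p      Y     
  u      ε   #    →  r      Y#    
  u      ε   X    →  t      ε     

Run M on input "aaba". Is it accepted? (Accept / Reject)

(p, aaba, #)
  read a, top #: go to r, push YX# → (r, aba, YX#)
  ε-move, top Y: go to t, push XY → (t, aba, XYX#)
  ε-move, top X: go to q, push ε → (q, aba, YX#)
  read a, top Y: go to p, push XY → (p, ba, XYX#)
  read b, top X: go to t, push X → (t, a, XYX#)
  ε-move, top X: go to q, push ε → (q, a, YX#)
  read a, top Y: go to p, push XY → (p, ε, XYX#)
All input consumed; state p ∉ F and no further ε-move applies.

Reject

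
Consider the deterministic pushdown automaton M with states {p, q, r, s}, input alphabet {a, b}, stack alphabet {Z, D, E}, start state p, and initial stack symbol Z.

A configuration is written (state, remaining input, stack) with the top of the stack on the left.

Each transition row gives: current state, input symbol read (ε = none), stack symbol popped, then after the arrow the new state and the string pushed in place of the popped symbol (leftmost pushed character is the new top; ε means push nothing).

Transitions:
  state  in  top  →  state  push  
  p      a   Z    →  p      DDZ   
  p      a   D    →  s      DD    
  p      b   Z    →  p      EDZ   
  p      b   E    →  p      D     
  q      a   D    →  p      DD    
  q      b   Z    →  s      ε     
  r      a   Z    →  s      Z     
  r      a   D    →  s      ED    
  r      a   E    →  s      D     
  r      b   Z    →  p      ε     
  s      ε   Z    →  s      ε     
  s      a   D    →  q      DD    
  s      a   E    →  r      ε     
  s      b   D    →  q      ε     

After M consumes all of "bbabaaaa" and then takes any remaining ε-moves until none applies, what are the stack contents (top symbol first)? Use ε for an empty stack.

(p, bbabaaaa, Z)
  read b, top Z: go to p, push EDZ → (p, babaaaa, EDZ)
  read b, top E: go to p, push D → (p, abaaaa, DDZ)
  read a, top D: go to s, push DD → (s, baaaa, DDDZ)
  read b, top D: go to q, push ε → (q, aaaa, DDZ)
  read a, top D: go to p, push DD → (p, aaa, DDDZ)
  read a, top D: go to s, push DD → (s, aa, DDDDZ)
  read a, top D: go to q, push DD → (q, a, DDDDDZ)
  read a, top D: go to p, push DD → (p, ε, DDDDDDZ)
All input consumed in state p with stack DDDDDDZ.

DDDDDDZ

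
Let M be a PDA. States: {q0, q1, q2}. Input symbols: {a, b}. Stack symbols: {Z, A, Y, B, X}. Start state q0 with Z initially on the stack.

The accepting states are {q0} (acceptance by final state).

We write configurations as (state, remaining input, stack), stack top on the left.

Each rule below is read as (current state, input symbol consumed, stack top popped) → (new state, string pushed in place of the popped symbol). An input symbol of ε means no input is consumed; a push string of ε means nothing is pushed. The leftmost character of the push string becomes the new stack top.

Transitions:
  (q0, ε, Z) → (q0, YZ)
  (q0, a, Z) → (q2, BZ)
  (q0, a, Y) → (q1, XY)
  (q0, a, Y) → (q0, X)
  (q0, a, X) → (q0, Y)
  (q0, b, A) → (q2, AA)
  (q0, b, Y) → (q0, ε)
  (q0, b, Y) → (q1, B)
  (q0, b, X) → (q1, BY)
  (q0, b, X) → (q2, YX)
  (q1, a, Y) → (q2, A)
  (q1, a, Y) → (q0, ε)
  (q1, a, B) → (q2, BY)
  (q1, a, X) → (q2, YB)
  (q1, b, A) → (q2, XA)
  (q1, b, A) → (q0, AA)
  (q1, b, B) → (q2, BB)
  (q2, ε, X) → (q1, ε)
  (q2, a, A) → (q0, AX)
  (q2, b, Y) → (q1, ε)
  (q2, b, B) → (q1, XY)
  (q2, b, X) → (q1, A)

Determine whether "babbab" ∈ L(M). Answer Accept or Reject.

No computation consumes all input and reaches a final state.

Reject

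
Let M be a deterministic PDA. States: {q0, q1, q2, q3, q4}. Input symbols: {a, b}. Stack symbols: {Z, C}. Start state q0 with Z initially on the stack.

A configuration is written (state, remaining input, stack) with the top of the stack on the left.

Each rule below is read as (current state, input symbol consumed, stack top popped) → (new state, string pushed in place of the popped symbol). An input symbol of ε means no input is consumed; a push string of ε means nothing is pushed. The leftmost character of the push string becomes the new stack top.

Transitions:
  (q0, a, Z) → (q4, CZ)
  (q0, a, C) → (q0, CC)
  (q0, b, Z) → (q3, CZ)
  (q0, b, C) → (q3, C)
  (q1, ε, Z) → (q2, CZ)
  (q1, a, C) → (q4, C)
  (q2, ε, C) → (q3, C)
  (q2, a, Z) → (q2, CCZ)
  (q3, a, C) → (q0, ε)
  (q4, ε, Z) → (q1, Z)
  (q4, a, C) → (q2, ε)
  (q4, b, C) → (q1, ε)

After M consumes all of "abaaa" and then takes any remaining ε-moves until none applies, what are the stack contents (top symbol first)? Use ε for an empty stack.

Z

(q0, abaaa, Z) ⊢ (q4, baaa, CZ) ⊢ (q1, aaa, Z) ⊢ (q2, aaa, CZ) ⊢ (q3, aaa, CZ) ⊢ (q0, aa, Z) ⊢ (q4, a, CZ) ⊢ (q2, ε, Z)
All input consumed in state q2 with stack Z.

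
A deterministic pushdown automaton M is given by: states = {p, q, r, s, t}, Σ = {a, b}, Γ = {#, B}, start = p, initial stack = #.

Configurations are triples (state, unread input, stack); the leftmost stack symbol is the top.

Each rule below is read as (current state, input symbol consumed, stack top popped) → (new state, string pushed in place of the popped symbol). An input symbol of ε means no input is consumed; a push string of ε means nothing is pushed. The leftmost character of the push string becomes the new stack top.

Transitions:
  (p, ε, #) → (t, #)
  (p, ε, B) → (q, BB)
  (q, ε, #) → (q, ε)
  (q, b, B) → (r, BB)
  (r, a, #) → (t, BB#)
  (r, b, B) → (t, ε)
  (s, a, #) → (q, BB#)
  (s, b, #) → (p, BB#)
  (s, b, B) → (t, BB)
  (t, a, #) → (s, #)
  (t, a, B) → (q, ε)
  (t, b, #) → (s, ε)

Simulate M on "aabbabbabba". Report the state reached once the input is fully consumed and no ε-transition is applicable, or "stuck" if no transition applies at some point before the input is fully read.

stuck

(p, aabbabbabba, #)
  ε-move, top #: go to t, push # → (t, aabbabbabba, #)
  read a, top #: go to s, push # → (s, abbabbabba, #)
  read a, top #: go to q, push BB# → (q, bbabbabba, BB#)
  read b, top B: go to r, push BB → (r, babbabba, BBB#)
  read b, top B: go to t, push ε → (t, abbabba, BB#)
  read a, top B: go to q, push ε → (q, bbabba, B#)
  read b, top B: go to r, push BB → (r, babba, BB#)
  read b, top B: go to t, push ε → (t, abba, B#)
  read a, top B: go to q, push ε → (q, bba, #)
  ε-move, top #: go to q, push ε → (q, bba, ε)
No transition for (q, b, top ε); M blocks with input bba remaining.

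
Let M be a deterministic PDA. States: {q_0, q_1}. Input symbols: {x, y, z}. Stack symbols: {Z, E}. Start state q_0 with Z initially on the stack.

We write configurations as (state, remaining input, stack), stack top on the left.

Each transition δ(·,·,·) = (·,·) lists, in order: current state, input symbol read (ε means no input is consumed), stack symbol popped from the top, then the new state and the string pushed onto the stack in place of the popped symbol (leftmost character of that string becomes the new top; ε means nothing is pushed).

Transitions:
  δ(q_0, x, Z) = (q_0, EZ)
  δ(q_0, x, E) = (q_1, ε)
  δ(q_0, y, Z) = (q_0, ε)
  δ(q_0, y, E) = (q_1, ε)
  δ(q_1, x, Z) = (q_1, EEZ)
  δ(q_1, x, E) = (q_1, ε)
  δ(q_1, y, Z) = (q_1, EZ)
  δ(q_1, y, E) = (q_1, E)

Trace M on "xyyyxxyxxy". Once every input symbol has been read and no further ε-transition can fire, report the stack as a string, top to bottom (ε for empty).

EZ

(q_0, xyyyxxyxxy, Z) ⊢ (q_0, yyyxxyxxy, EZ) ⊢ (q_1, yyxxyxxy, Z) ⊢ (q_1, yxxyxxy, EZ) ⊢ (q_1, xxyxxy, EZ) ⊢ (q_1, xyxxy, Z) ⊢ (q_1, yxxy, EEZ) ⊢ (q_1, xxy, EEZ) ⊢ (q_1, xy, EZ) ⊢ (q_1, y, Z) ⊢ (q_1, ε, EZ)
All input consumed in state q_1 with stack EZ.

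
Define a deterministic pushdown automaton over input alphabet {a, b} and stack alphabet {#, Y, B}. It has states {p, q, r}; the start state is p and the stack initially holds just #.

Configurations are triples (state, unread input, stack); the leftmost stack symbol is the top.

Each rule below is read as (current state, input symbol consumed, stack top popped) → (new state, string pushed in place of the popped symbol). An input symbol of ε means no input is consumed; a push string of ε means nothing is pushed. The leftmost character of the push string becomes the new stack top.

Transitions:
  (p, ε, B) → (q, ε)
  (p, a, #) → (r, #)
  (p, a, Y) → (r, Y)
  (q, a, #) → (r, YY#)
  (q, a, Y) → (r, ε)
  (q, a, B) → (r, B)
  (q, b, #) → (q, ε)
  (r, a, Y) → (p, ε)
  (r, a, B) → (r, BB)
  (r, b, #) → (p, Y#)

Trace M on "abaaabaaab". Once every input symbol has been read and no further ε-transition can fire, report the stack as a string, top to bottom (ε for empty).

Y#

(p, abaaabaaab, #)
  read a, top #: go to r, push # → (r, baaabaaab, #)
  read b, top #: go to p, push Y# → (p, aaabaaab, Y#)
  read a, top Y: go to r, push Y → (r, aabaaab, Y#)
  read a, top Y: go to p, push ε → (p, abaaab, #)
  read a, top #: go to r, push # → (r, baaab, #)
  read b, top #: go to p, push Y# → (p, aaab, Y#)
  read a, top Y: go to r, push Y → (r, aab, Y#)
  read a, top Y: go to p, push ε → (p, ab, #)
  read a, top #: go to r, push # → (r, b, #)
  read b, top #: go to p, push Y# → (p, ε, Y#)
All input consumed in state p with stack Y#.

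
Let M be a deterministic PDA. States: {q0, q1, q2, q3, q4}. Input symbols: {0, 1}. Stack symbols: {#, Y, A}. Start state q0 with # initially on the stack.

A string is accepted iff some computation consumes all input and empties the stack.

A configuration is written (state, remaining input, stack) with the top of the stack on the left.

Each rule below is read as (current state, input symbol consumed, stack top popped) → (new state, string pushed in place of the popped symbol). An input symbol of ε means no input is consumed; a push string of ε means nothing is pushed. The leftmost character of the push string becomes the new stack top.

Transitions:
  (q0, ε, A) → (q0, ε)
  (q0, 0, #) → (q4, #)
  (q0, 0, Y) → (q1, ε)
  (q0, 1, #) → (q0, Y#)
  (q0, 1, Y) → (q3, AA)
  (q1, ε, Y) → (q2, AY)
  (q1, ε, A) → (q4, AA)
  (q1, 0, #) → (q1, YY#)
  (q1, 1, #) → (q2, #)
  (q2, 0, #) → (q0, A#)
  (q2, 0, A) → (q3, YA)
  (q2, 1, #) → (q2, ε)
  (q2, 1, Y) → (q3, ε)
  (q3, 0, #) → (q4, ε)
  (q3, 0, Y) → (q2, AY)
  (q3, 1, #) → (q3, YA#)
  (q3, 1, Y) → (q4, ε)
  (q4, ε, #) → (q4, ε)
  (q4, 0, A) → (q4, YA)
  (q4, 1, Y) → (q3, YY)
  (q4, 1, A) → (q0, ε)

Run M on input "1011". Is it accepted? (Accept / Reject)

(q0, 1011, #)
  read 1, top #: go to q0, push Y# → (q0, 011, Y#)
  read 0, top Y: go to q1, push ε → (q1, 11, #)
  read 1, top #: go to q2, push # → (q2, 1, #)
  read 1, top #: go to q2, push ε → (q2, ε, ε)
All input consumed and the stack is empty.

Accept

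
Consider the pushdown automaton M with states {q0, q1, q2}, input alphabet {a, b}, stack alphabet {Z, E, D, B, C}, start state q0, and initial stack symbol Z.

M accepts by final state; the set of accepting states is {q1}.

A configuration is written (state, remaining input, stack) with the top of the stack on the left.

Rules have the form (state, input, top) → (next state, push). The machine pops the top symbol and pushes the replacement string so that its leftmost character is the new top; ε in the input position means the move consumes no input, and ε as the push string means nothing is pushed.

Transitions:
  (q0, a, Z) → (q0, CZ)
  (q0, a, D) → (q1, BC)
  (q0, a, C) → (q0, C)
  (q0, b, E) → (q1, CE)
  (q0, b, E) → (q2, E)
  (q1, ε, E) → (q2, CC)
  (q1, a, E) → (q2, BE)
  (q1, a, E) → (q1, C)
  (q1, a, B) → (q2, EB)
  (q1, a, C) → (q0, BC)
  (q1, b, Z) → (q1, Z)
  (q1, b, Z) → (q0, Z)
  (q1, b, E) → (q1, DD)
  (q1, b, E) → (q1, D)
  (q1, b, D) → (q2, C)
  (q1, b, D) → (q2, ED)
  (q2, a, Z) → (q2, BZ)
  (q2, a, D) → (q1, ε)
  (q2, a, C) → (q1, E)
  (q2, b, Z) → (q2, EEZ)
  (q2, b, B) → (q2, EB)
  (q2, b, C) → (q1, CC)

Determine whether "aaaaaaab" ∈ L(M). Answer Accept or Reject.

No computation consumes all input and reaches a final state.

Reject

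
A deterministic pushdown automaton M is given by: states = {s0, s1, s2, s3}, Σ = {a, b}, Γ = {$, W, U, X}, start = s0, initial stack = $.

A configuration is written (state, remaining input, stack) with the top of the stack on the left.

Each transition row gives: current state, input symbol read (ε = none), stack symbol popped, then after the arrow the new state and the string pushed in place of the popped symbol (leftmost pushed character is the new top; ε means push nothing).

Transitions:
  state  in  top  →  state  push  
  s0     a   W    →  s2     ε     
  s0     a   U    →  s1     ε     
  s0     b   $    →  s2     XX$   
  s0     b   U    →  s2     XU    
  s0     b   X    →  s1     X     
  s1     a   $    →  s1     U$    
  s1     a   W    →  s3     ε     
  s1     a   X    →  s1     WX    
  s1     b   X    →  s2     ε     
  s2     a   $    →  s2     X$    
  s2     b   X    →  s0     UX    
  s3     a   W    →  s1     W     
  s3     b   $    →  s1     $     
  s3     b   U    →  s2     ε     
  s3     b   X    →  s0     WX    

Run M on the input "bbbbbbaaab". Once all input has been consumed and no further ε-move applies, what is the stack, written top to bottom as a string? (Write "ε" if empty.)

(s0, bbbbbbaaab, $) ⊢ (s2, bbbbbaaab, XX$) ⊢ (s0, bbbbaaab, UXX$) ⊢ (s2, bbbaaab, XUXX$) ⊢ (s0, bbaaab, UXUXX$) ⊢ (s2, baaab, XUXUXX$) ⊢ (s0, aaab, UXUXUXX$) ⊢ (s1, aab, XUXUXX$) ⊢ (s1, ab, WXUXUXX$) ⊢ (s3, b, XUXUXX$) ⊢ (s0, ε, WXUXUXX$)
All input consumed in state s0 with stack WXUXUXX$.

WXUXUXX$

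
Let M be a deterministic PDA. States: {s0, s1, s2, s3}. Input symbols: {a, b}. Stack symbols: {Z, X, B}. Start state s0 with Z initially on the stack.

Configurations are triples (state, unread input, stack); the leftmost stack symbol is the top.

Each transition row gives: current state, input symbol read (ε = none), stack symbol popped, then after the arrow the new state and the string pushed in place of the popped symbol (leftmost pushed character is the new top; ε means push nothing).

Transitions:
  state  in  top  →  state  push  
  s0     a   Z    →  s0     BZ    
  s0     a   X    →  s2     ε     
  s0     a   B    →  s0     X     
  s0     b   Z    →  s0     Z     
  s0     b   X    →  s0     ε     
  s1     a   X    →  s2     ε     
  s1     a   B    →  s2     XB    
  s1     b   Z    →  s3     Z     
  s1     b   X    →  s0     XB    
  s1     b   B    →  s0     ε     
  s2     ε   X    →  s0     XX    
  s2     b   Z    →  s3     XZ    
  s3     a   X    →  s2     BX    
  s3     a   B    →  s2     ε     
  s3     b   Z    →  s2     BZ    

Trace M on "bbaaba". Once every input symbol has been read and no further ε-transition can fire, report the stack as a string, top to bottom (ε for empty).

BZ

(s0, bbaaba, Z) ⊢ (s0, baaba, Z) ⊢ (s0, aaba, Z) ⊢ (s0, aba, BZ) ⊢ (s0, ba, XZ) ⊢ (s0, a, Z) ⊢ (s0, ε, BZ)
All input consumed in state s0 with stack BZ.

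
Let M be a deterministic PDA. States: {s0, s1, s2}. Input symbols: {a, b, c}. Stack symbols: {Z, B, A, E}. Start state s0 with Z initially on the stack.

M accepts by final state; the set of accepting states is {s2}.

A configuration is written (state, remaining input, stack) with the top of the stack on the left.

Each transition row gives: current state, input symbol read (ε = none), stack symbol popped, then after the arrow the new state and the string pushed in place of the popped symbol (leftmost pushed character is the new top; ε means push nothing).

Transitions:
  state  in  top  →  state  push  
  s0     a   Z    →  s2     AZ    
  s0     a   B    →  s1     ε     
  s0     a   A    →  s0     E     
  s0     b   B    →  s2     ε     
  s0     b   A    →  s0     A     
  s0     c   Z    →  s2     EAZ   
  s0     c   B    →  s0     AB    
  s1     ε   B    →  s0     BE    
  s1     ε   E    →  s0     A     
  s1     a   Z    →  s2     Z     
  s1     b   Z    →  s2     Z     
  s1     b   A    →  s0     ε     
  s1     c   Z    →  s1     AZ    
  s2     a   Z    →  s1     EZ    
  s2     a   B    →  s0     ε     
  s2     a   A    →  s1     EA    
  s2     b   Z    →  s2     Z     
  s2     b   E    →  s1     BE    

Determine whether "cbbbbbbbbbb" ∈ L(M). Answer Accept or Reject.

Accept

(s0, cbbbbbbbbbb, Z)
  read c, top Z: go to s2, push EAZ → (s2, bbbbbbbbbb, EAZ)
  read b, top E: go to s1, push BE → (s1, bbbbbbbbb, BEAZ)
  ε-move, top B: go to s0, push BE → (s0, bbbbbbbbb, BEEAZ)
  read b, top B: go to s2, push ε → (s2, bbbbbbbb, EEAZ)
  read b, top E: go to s1, push BE → (s1, bbbbbbb, BEEAZ)
  ε-move, top B: go to s0, push BE → (s0, bbbbbbb, BEEEAZ)
  read b, top B: go to s2, push ε → (s2, bbbbbb, EEEAZ)
  read b, top E: go to s1, push BE → (s1, bbbbb, BEEEAZ)
  ε-move, top B: go to s0, push BE → (s0, bbbbb, BEEEEAZ)
  read b, top B: go to s2, push ε → (s2, bbbb, EEEEAZ)
  read b, top E: go to s1, push BE → (s1, bbb, BEEEEAZ)
  ε-move, top B: go to s0, push BE → (s0, bbb, BEEEEEAZ)
  read b, top B: go to s2, push ε → (s2, bb, EEEEEAZ)
  read b, top E: go to s1, push BE → (s1, b, BEEEEEAZ)
  ε-move, top B: go to s0, push BE → (s0, b, BEEEEEEAZ)
  read b, top B: go to s2, push ε → (s2, ε, EEEEEEAZ)
All input consumed; state s2 ∈ F.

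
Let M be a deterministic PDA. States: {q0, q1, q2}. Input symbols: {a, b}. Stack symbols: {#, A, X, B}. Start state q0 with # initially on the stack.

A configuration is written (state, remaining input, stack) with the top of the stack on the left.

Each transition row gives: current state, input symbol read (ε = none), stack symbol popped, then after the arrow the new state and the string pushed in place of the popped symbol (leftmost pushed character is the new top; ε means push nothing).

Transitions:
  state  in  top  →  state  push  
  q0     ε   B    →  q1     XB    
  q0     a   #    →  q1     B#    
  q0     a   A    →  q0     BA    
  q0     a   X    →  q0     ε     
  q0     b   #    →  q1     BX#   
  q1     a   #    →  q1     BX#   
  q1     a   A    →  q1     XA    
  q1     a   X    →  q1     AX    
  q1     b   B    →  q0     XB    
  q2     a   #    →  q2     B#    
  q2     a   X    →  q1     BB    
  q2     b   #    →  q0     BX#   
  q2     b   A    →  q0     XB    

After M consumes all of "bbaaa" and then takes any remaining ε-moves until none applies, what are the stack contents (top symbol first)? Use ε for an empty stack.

(q0, bbaaa, #)
  read b, top #: go to q1, push BX# → (q1, baaa, BX#)
  read b, top B: go to q0, push XB → (q0, aaa, XBX#)
  read a, top X: go to q0, push ε → (q0, aa, BX#)
  ε-move, top B: go to q1, push XB → (q1, aa, XBX#)
  read a, top X: go to q1, push AX → (q1, a, AXBX#)
  read a, top A: go to q1, push XA → (q1, ε, XAXBX#)
All input consumed in state q1 with stack XAXBX#.

XAXBX#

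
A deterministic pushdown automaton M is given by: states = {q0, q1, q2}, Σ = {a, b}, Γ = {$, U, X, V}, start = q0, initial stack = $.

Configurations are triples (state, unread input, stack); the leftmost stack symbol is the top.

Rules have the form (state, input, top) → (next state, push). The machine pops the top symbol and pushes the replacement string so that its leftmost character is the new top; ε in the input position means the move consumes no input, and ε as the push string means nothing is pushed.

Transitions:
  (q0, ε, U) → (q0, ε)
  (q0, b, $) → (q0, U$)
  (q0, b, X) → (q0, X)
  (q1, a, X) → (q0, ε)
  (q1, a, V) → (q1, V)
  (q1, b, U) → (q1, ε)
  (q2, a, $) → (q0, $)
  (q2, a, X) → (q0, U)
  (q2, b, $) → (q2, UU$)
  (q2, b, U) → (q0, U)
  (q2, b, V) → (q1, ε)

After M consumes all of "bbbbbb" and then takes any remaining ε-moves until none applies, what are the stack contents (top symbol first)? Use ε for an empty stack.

$

(q0, bbbbbb, $) ⊢ (q0, bbbbb, U$) ⊢ (q0, bbbbb, $) ⊢ (q0, bbbb, U$) ⊢ (q0, bbbb, $) ⊢ (q0, bbb, U$) ⊢ (q0, bbb, $) ⊢ (q0, bb, U$) ⊢ (q0, bb, $) ⊢ (q0, b, U$) ⊢ (q0, b, $) ⊢ (q0, ε, U$) ⊢ (q0, ε, $)
All input consumed in state q0 with stack $.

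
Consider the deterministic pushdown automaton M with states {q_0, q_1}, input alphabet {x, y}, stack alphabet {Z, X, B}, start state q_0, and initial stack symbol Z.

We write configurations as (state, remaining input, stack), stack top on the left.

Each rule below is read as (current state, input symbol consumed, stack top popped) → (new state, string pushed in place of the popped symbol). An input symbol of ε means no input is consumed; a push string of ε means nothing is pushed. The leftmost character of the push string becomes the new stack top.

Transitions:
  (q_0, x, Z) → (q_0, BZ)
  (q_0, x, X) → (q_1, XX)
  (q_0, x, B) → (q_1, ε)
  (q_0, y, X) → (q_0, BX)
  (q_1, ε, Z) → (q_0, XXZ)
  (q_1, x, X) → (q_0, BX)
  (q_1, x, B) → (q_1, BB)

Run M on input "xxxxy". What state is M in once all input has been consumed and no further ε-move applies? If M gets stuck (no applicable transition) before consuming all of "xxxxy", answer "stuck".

(q_0, xxxxy, Z)
  read x, top Z: go to q_0, push BZ → (q_0, xxxy, BZ)
  read x, top B: go to q_1, push ε → (q_1, xxy, Z)
  ε-move, top Z: go to q_0, push XXZ → (q_0, xxy, XXZ)
  read x, top X: go to q_1, push XX → (q_1, xy, XXXZ)
  read x, top X: go to q_0, push BX → (q_0, y, BXXXZ)
No transition for (q_0, y, top B); M blocks with input y remaining.

stuck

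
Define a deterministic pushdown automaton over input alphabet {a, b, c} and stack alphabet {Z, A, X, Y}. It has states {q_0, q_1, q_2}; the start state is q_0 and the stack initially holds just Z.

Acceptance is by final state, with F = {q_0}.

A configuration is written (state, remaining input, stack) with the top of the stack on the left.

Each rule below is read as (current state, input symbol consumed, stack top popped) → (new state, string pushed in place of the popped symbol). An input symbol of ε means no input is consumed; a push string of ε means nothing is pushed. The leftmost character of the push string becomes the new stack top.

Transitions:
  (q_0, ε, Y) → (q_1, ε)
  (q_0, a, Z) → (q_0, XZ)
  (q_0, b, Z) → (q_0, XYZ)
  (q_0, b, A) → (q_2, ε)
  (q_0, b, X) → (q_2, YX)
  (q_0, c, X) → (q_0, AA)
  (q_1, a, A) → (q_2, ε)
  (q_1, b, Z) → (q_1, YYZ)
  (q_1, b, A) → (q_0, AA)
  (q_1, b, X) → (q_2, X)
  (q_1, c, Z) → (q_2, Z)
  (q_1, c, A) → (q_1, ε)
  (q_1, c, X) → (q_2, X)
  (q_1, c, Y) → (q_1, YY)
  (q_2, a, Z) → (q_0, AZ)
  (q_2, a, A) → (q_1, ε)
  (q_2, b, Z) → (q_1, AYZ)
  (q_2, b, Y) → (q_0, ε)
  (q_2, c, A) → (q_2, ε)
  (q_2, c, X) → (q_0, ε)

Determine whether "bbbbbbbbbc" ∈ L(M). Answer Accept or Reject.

(q_0, bbbbbbbbbc, Z) ⊢ (q_0, bbbbbbbbc, XYZ) ⊢ (q_2, bbbbbbbc, YXYZ) ⊢ (q_0, bbbbbbc, XYZ) ⊢ (q_2, bbbbbc, YXYZ) ⊢ (q_0, bbbbc, XYZ) ⊢ (q_2, bbbc, YXYZ) ⊢ (q_0, bbc, XYZ) ⊢ (q_2, bc, YXYZ) ⊢ (q_0, c, XYZ) ⊢ (q_0, ε, AAYZ)
All input consumed; state q_0 ∈ F.

Accept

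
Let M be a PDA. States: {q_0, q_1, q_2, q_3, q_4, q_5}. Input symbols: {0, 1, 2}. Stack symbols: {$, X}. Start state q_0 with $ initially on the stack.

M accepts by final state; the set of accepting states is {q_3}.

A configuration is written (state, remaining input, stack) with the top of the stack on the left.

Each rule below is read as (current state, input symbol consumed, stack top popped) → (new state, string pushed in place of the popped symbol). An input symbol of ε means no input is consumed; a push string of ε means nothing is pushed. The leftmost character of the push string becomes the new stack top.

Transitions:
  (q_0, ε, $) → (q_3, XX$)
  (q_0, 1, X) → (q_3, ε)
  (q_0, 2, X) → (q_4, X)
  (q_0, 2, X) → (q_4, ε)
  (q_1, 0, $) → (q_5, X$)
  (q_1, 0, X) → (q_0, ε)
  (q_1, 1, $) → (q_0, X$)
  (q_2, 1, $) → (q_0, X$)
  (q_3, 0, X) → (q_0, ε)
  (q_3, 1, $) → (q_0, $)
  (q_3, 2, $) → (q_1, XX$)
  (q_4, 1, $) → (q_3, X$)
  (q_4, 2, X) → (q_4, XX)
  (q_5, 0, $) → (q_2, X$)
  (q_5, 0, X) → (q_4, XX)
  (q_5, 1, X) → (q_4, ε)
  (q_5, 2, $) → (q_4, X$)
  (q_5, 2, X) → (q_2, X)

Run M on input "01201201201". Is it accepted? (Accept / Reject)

Accept

One accepting computation: (q_0, 01201201201, $) ⊢ (q_3, 01201201201, XX$) ⊢ (q_0, 1201201201, X$) ⊢ (q_3, 201201201, $) ⊢ (q_1, 01201201, XX$) ⊢ (q_0, 1201201, X$) ⊢ (q_3, 201201, $) ⊢ (q_1, 01201, XX$) ⊢ (q_0, 1201, X$) ⊢ (q_3, 201, $) ⊢ (q_1, 01, XX$) ⊢ (q_0, 1, X$) ⊢ (q_3, ε, $)
All input consumed and state q_3 ∈ F.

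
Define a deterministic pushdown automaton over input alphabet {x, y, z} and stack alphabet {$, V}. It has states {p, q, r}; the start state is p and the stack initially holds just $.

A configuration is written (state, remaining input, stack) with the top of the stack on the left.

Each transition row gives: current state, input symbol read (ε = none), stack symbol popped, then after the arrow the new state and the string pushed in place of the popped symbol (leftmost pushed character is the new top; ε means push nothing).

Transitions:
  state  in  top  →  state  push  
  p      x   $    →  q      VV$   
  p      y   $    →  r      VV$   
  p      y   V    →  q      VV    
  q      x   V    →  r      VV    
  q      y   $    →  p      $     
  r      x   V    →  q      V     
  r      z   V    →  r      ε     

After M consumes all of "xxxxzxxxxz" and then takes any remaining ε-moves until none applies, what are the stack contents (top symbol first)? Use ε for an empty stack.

VVVV$

(p, xxxxzxxxxz, $)
  read x, top $: go to q, push VV$ → (q, xxxzxxxxz, VV$)
  read x, top V: go to r, push VV → (r, xxzxxxxz, VVV$)
  read x, top V: go to q, push V → (q, xzxxxxz, VVV$)
  read x, top V: go to r, push VV → (r, zxxxxz, VVVV$)
  read z, top V: go to r, push ε → (r, xxxxz, VVV$)
  read x, top V: go to q, push V → (q, xxxz, VVV$)
  read x, top V: go to r, push VV → (r, xxz, VVVV$)
  read x, top V: go to q, push V → (q, xz, VVVV$)
  read x, top V: go to r, push VV → (r, z, VVVVV$)
  read z, top V: go to r, push ε → (r, ε, VVVV$)
All input consumed in state r with stack VVVV$.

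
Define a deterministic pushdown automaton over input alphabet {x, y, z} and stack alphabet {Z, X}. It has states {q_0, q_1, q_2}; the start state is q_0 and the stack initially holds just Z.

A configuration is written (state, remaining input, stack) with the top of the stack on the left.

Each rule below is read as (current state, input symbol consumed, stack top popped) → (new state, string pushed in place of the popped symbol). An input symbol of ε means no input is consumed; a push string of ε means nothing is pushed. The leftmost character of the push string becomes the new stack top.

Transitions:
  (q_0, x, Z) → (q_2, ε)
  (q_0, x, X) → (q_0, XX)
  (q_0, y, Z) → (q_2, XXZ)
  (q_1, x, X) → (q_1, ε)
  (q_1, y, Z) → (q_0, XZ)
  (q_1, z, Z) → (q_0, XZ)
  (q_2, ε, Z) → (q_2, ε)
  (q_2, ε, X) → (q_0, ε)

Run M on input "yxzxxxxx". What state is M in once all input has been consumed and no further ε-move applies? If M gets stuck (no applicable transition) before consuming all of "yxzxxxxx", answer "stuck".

(q_0, yxzxxxxx, Z)
  read y, top Z: go to q_2, push XXZ → (q_2, xzxxxxx, XXZ)
  ε-move, top X: go to q_0, push ε → (q_0, xzxxxxx, XZ)
  read x, top X: go to q_0, push XX → (q_0, zxxxxx, XXZ)
No transition for (q_0, z, top X); M blocks with input zxxxxx remaining.

stuck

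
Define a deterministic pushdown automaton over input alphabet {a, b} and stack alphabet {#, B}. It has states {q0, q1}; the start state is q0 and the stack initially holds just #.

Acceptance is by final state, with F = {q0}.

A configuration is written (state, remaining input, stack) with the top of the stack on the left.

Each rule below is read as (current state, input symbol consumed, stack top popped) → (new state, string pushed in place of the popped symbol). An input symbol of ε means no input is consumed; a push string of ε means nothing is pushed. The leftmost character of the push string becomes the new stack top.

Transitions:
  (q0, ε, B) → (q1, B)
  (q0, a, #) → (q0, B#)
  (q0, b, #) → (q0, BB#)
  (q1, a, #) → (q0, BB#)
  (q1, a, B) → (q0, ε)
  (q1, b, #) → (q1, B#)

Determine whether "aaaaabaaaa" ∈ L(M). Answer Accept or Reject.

Reject

(q0, aaaaabaaaa, #)
  read a, top #: go to q0, push B# → (q0, aaaabaaaa, B#)
  ε-move, top B: go to q1, push B → (q1, aaaabaaaa, B#)
  read a, top B: go to q0, push ε → (q0, aaabaaaa, #)
  read a, top #: go to q0, push B# → (q0, aabaaaa, B#)
  ε-move, top B: go to q1, push B → (q1, aabaaaa, B#)
  read a, top B: go to q0, push ε → (q0, abaaaa, #)
  read a, top #: go to q0, push B# → (q0, baaaa, B#)
  ε-move, top B: go to q1, push B → (q1, baaaa, B#)
No transition applies at (q1, baaaa, B#); input not fully consumed.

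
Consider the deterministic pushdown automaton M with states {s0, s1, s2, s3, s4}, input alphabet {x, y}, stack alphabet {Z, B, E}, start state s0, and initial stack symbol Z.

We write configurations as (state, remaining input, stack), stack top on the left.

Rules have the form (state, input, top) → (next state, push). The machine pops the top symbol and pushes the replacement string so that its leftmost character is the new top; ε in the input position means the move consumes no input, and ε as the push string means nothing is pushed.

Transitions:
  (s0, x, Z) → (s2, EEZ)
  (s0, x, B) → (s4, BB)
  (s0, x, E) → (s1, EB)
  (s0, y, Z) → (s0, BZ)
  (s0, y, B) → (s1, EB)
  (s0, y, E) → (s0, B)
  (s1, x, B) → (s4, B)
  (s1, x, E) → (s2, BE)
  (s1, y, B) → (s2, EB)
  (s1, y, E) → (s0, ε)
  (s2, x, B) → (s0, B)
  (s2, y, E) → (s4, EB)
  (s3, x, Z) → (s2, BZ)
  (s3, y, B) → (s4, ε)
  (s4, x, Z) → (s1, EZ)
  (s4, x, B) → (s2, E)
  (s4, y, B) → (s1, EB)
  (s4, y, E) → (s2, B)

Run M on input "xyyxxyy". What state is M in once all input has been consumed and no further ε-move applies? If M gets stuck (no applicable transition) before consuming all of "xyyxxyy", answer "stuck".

s0

(s0, xyyxxyy, Z)
  read x, top Z: go to s2, push EEZ → (s2, yyxxyy, EEZ)
  read y, top E: go to s4, push EB → (s4, yxxyy, EBEZ)
  read y, top E: go to s2, push B → (s2, xxyy, BBEZ)
  read x, top B: go to s0, push B → (s0, xyy, BBEZ)
  read x, top B: go to s4, push BB → (s4, yy, BBBEZ)
  read y, top B: go to s1, push EB → (s1, y, EBBBEZ)
  read y, top E: go to s0, push ε → (s0, ε, BBBEZ)
All input consumed; M is in state s0.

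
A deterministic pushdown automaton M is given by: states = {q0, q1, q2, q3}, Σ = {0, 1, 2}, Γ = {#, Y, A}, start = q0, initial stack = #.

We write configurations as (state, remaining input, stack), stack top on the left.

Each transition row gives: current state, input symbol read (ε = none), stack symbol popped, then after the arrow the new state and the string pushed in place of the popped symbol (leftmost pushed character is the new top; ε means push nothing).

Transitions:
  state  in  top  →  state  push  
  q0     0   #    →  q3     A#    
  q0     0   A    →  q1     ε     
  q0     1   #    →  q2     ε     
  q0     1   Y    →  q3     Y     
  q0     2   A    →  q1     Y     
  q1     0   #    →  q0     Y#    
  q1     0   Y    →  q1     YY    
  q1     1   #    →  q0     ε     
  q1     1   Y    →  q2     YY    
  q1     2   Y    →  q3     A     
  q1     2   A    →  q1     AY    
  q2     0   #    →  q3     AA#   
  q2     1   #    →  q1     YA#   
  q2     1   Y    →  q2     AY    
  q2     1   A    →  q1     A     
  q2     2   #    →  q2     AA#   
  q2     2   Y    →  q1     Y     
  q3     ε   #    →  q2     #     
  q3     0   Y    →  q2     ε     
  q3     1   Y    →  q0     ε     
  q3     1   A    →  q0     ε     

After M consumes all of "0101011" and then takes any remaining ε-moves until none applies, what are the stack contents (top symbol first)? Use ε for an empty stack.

(q0, 0101011, #) ⊢ (q3, 101011, A#) ⊢ (q0, 01011, #) ⊢ (q3, 1011, A#) ⊢ (q0, 011, #) ⊢ (q3, 11, A#) ⊢ (q0, 1, #) ⊢ (q2, ε, ε)
All input consumed in state q2 with stack ε.

ε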